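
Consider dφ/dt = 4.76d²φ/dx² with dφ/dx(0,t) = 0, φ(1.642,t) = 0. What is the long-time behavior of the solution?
As t → ∞, φ → 0. Heat escapes through the Dirichlet boundary.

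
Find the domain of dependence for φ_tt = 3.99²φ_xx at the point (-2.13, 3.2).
Domain of dependence: [-14.898, 10.638]. Signals travel at speed 3.99, so data within |x - -2.13| ≤ 3.99·3.2 = 12.768 can reach the point.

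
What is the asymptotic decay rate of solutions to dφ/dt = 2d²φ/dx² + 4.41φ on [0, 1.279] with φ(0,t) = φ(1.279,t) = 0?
Eigenvalues: λₙ = 2n²π²/1.279² - 4.41.
First three modes:
  n=1: λ₁ = 2π²/1.279² - 4.41 ≈ 7.657
  n=2: λ₂ = 8π²/1.279² - 4.41 ≈ 43.857
  n=3: λ₃ = 18π²/1.279² - 4.41 ≈ 104.19
Since 2π²/1.279² ≈ 12.067 > 4.41, all λₙ > 0.
The n=1 mode decays slowest → dominates as t → ∞.
Asymptotic: φ ~ c₁ sin(πx/1.279) e^{-λ₁t} with decay rate λ₁ ≈ 7.657.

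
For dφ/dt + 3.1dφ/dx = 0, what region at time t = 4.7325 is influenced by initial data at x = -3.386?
At x = 11.28475. The characteristic carries data from (-3.386, 0) to (11.28475, 4.7325).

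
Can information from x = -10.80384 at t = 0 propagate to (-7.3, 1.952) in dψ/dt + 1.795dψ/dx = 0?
Yes. The characteristic through (-7.3, 1.952) passes through x = -10.80384.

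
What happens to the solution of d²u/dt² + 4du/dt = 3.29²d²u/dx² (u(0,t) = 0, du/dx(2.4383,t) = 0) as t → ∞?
u → 0. Damping (γ=4) dissipates energy; oscillations decay exponentially.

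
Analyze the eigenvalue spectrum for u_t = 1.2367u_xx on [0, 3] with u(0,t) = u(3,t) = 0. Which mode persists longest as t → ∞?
Eigenvalues: λₙ = 1.2367n²π²/3².
First three modes:
  n=1: λ₁ = 1.2367π²/3² ≈ 1.356
  n=2: λ₂ = 4.9468π²/3² ≈ 5.425 (4× faster decay)
  n=3: λ₃ = 11.1303π²/3² ≈ 12.206 (9× faster decay)
As t → ∞, higher modes decay exponentially faster. The n=1 mode dominates: u ~ c₁ sin(πx/3) e^{-λ₁t}.
Decay rate: λ₁ = 1.2367π²/3² ≈ 1.356.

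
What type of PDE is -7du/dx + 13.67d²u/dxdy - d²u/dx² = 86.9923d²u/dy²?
Rewriting in standard form: -d²u/dx² + 13.67d²u/dxdy - 86.9923d²u/dy² - 7du/dx = 0. With A = -1, B = 13.67, C = -86.9923, the discriminant is -161.1003. This is an elliptic PDE.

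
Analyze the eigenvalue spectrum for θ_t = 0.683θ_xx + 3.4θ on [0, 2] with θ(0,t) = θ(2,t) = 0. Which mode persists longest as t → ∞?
Eigenvalues: λₙ = 0.683n²π²/2² - 3.4.
First three modes:
  n=1: λ₁ = 0.683π²/2² - 3.4 ≈ -1.715
  n=2: λ₂ = 2.732π²/2² - 3.4 ≈ 3.341
  n=3: λ₃ = 6.147π²/2² - 3.4 ≈ 11.767
Since 0.683π²/2² ≈ 1.685 < 3.4, λ₁ < 0.
The n=1 mode grows fastest (−λₙ is largest for n=1) → dominates.
Asymptotic: θ ~ c₁ sin(πx/2) e^{1.715t} (exponential growth at rate −λ₁ ≈ 1.715).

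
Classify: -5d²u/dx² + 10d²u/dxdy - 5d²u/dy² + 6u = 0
Parabolic (discriminant = 0).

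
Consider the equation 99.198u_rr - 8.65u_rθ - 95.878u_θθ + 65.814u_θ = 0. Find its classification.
Hyperbolic. (A = 99.198, B = -8.65, C = -95.878 gives B² - 4AC = 38118.445876.)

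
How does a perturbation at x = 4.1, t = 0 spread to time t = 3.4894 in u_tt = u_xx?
Domain of influence: [0.6106, 7.5894]. Data at x = 4.1 spreads outward at speed 1.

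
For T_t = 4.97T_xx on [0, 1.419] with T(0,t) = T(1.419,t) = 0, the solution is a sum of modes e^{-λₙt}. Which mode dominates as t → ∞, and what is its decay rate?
Eigenvalues: λₙ = 4.97n²π²/1.419².
First three modes:
  n=1: λ₁ = 4.97π²/1.419² ≈ 24.361
  n=2: λ₂ = 19.88π²/1.419² ≈ 97.443 (4× faster decay)
  n=3: λ₃ = 44.73π²/1.419² ≈ 219.247 (9× faster decay)
As t → ∞, higher modes decay exponentially faster. The n=1 mode dominates: T ~ c₁ sin(πx/1.419) e^{-λ₁t}.
Decay rate: λ₁ = 4.97π²/1.419² ≈ 24.361.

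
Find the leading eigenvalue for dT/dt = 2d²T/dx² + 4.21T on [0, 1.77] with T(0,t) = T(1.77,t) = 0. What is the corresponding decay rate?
Eigenvalues: λₙ = 2n²π²/1.77² - 4.21.
First three modes:
  n=1: λ₁ = 2π²/1.77² - 4.21 ≈ 2.091
  n=2: λ₂ = 8π²/1.77² - 4.21 ≈ 20.992
  n=3: λ₃ = 18π²/1.77² - 4.21 ≈ 52.496
Since 2π²/1.77² ≈ 6.301 > 4.21, all λₙ > 0.
The n=1 mode decays slowest → dominates as t → ∞.
Asymptotic: T ~ c₁ sin(πx/1.77) e^{-λ₁t} with decay rate λ₁ ≈ 2.091.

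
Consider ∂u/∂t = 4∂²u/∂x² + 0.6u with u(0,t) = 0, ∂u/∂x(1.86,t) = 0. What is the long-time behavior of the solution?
As t → ∞, u → 0. Diffusion dominates reaction (r=0.6 < κπ²/(4L²)≈2.85); solution decays.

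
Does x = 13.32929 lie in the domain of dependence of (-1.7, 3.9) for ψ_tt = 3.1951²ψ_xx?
No. The domain of dependence is [-14.16089, 10.76089], and 13.32929 is outside this interval.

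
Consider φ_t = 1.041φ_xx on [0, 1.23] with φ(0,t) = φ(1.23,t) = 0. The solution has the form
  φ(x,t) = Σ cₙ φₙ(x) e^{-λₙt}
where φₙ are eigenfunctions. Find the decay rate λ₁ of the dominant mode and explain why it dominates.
Eigenvalues: λₙ = 1.041n²π²/1.23².
First three modes:
  n=1: λ₁ = 1.041π²/1.23² ≈ 6.791
  n=2: λ₂ = 4.164π²/1.23² ≈ 27.164 (4× faster decay)
  n=3: λ₃ = 9.369π²/1.23² ≈ 61.12 (9× faster decay)
As t → ∞, higher modes decay exponentially faster. The n=1 mode dominates: φ ~ c₁ sin(πx/1.23) e^{-λ₁t}.
Decay rate: λ₁ = 1.041π²/1.23² ≈ 6.791.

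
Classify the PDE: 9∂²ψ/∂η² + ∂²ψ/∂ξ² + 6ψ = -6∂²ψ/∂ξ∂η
Rewriting in standard form: ∂²ψ/∂ξ² + 6∂²ψ/∂ξ∂η + 9∂²ψ/∂η² + 6ψ = 0. A = 1, B = 6, C = 9. Discriminant B² - 4AC = 0. Since 0 = 0, parabolic.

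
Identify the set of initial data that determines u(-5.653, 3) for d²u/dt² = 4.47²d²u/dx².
Domain of dependence: [-19.063, 7.757]. Signals travel at speed 4.47, so data within |x - -5.653| ≤ 4.47·3 = 13.41 can reach the point.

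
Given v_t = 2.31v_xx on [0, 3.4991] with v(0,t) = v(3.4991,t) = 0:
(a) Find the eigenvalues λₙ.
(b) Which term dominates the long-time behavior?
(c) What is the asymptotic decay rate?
Eigenvalues: λₙ = 2.31n²π²/3.4991².
First three modes:
  n=1: λ₁ = 2.31π²/3.4991² ≈ 1.862
  n=2: λ₂ = 9.24π²/3.4991² ≈ 7.448 (4× faster decay)
  n=3: λ₃ = 20.79π²/3.4991² ≈ 16.759 (9× faster decay)
As t → ∞, higher modes decay exponentially faster. The n=1 mode dominates: v ~ c₁ sin(πx/3.4991) e^{-λ₁t}.
Decay rate: λ₁ = 2.31π²/3.4991² ≈ 1.862.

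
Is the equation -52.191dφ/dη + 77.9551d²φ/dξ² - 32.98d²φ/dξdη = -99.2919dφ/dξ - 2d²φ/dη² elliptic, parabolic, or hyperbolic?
Rewriting in standard form: 77.9551d²φ/dξ² - 32.98d²φ/dξdη + 2d²φ/dη² + 99.2919dφ/dξ - 52.191dφ/dη = 0. Computing B² - 4AC with A = 77.9551, B = -32.98, C = 2: discriminant = 464.0396 (positive). Answer: hyperbolic.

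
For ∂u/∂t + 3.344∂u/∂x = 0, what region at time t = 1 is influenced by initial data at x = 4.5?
At x = 7.844. The characteristic carries data from (4.5, 0) to (7.844, 1).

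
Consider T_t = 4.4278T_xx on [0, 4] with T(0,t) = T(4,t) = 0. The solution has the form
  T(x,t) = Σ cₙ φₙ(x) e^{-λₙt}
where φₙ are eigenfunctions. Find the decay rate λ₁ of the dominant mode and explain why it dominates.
Eigenvalues: λₙ = 4.4278n²π²/4².
First three modes:
  n=1: λ₁ = 4.4278π²/4² ≈ 2.731
  n=2: λ₂ = 17.7112π²/4² ≈ 10.925 (4× faster decay)
  n=3: λ₃ = 39.8502π²/4² ≈ 24.582 (9× faster decay)
As t → ∞, higher modes decay exponentially faster. The n=1 mode dominates: T ~ c₁ sin(πx/4) e^{-λ₁t}.
Decay rate: λ₁ = 4.4278π²/4² ≈ 2.731.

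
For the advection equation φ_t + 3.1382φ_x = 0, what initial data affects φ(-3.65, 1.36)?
A single point: x = -7.917952. The characteristic through (-3.65, 1.36) is x - 3.1382t = const, so x = -3.65 - 3.1382·1.36 = -7.917952.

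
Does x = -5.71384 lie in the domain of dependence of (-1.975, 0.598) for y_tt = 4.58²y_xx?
No. The domain of dependence is [-4.71384, 0.76384], and -5.71384 is outside this interval.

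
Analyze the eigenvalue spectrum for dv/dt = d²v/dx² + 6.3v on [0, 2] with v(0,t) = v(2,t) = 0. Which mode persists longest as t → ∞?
Eigenvalues: λₙ = n²π²/2² - 6.3.
First three modes:
  n=1: λ₁ = π²/2² - 6.3 ≈ -3.833
  n=2: λ₂ = 4π²/2² - 6.3 ≈ 3.57
  n=3: λ₃ = 9π²/2² - 6.3 ≈ 15.907
Since π²/2² ≈ 2.467 < 6.3, λ₁ < 0.
The n=1 mode grows fastest (−λₙ is largest for n=1) → dominates.
Asymptotic: v ~ c₁ sin(πx/2) e^{3.833t} (exponential growth at rate −λ₁ ≈ 3.833).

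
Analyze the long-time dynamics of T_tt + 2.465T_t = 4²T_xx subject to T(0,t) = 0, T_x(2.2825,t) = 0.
Long-time behavior: T → 0. Damping (γ=2.465) dissipates energy; oscillations decay exponentially.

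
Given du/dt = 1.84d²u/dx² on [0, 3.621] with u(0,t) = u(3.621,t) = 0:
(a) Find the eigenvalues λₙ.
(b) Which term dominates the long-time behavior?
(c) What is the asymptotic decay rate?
Eigenvalues: λₙ = 1.84n²π²/3.621².
First three modes:
  n=1: λ₁ = 1.84π²/3.621² ≈ 1.385
  n=2: λ₂ = 7.36π²/3.621² ≈ 5.54 (4× faster decay)
  n=3: λ₃ = 16.56π²/3.621² ≈ 12.465 (9× faster decay)
As t → ∞, higher modes decay exponentially faster. The n=1 mode dominates: u ~ c₁ sin(πx/3.621) e^{-λ₁t}.
Decay rate: λ₁ = 1.84π²/3.621² ≈ 1.385.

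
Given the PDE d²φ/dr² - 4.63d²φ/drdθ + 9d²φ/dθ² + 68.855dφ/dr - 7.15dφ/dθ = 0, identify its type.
The second-order coefficients are A = 1, B = -4.63, C = 9. Since B² - 4AC = -14.5631 < 0, this is an elliptic PDE.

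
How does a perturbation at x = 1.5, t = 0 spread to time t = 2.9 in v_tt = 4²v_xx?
Domain of influence: [-10.1, 13.1]. Data at x = 1.5 spreads outward at speed 4.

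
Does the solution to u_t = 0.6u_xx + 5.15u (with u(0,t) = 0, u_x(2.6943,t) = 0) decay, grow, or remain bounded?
u grows unboundedly. Reaction dominates diffusion (r=5.15 > κπ²/(4L²)≈0.2); solution grows exponentially.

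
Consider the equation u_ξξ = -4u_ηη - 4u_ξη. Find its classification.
Rewriting in standard form: u_ξξ + 4u_ξη + 4u_ηη = 0. Parabolic. (A = 1, B = 4, C = 4 gives B² - 4AC = 0.)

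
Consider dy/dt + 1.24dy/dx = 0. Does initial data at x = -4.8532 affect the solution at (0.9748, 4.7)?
Yes. The characteristic through (0.9748, 4.7) passes through x = -4.8532.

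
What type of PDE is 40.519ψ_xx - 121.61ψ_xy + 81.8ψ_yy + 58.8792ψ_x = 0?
With A = 40.519, B = -121.61, C = 81.8, the discriminant is 1531.1753. This is a hyperbolic PDE.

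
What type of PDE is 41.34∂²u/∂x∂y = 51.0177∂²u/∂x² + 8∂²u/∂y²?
Rewriting in standard form: -51.0177∂²u/∂x² + 41.34∂²u/∂x∂y - 8∂²u/∂y² = 0. With A = -51.0177, B = 41.34, C = -8, the discriminant is 76.4292. This is a hyperbolic PDE.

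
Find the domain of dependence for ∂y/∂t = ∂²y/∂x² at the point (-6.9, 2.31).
The entire real line. The heat equation has infinite propagation speed: any initial disturbance instantly affects all points (though exponentially small far away).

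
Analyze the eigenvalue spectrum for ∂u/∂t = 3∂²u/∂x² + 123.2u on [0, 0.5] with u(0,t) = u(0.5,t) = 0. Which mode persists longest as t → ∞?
Eigenvalues: λₙ = 3n²π²/0.5² - 123.2.
First three modes:
  n=1: λ₁ = 3π²/0.5² - 123.2 ≈ -4.765
  n=2: λ₂ = 12π²/0.5² - 123.2 ≈ 350.541
  n=3: λ₃ = 27π²/0.5² - 123.2 ≈ 942.717
Since 3π²/0.5² ≈ 118.435 < 123.2, λ₁ < 0.
The n=1 mode grows fastest (−λₙ is largest for n=1) → dominates.
Asymptotic: u ~ c₁ sin(πx/0.5) e^{4.765t} (exponential growth at rate −λ₁ ≈ 4.765).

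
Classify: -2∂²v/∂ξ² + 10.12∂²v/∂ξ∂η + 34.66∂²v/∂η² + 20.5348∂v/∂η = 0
Hyperbolic (discriminant = 379.6944).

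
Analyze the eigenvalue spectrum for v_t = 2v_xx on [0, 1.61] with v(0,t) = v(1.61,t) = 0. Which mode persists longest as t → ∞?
Eigenvalues: λₙ = 2n²π²/1.61².
First three modes:
  n=1: λ₁ = 2π²/1.61² ≈ 7.615
  n=2: λ₂ = 8π²/1.61² ≈ 30.461 (4× faster decay)
  n=3: λ₃ = 18π²/1.61² ≈ 68.536 (9× faster decay)
As t → ∞, higher modes decay exponentially faster. The n=1 mode dominates: v ~ c₁ sin(πx/1.61) e^{-λ₁t}.
Decay rate: λ₁ = 2π²/1.61² ≈ 7.615.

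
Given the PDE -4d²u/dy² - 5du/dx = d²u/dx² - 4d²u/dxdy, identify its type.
Rewriting in standard form: -d²u/dx² + 4d²u/dxdy - 4d²u/dy² - 5du/dx = 0. The second-order coefficients are A = -1, B = 4, C = -4. Since B² - 4AC = 0 = 0, this is a parabolic PDE.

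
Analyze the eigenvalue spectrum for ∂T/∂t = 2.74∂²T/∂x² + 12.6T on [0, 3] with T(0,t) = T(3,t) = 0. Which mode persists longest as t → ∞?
Eigenvalues: λₙ = 2.74n²π²/3² - 12.6.
First three modes:
  n=1: λ₁ = 2.74π²/3² - 12.6 ≈ -9.595
  n=2: λ₂ = 10.96π²/3² - 12.6 ≈ -0.581
  n=3: λ₃ = 24.66π²/3² - 12.6 ≈ 14.443
Since 2.74π²/3² ≈ 3.005 < 12.6, λ₁ < 0.
The n=1 mode grows fastest (−λₙ is largest for n=1) → dominates.
Asymptotic: T ~ c₁ sin(πx/3) e^{9.595t} (exponential growth at rate −λ₁ ≈ 9.595).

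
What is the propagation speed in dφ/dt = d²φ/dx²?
Infinite. The heat equation is parabolic, not hyperbolic, so disturbances propagate instantly.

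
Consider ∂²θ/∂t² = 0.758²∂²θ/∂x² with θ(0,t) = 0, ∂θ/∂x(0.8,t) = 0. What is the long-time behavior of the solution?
As t → ∞, θ oscillates (no decay). Energy is conserved; the solution oscillates indefinitely as standing waves.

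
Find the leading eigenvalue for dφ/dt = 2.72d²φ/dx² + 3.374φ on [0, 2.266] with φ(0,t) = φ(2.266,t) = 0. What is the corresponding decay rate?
Eigenvalues: λₙ = 2.72n²π²/2.266² - 3.374.
First three modes:
  n=1: λ₁ = 2.72π²/2.266² - 3.374 ≈ 1.854
  n=2: λ₂ = 10.88π²/2.266² - 3.374 ≈ 17.539
  n=3: λ₃ = 24.48π²/2.266² - 3.374 ≈ 43.679
Since 2.72π²/2.266² ≈ 5.228 > 3.374, all λₙ > 0.
The n=1 mode decays slowest → dominates as t → ∞.
Asymptotic: φ ~ c₁ sin(πx/2.266) e^{-λ₁t} with decay rate λ₁ ≈ 1.854.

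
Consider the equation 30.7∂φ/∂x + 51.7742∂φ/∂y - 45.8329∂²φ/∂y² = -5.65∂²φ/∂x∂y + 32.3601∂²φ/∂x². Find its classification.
Rewriting in standard form: -32.3601∂²φ/∂x² + 5.65∂²φ/∂x∂y - 45.8329∂²φ/∂y² + 30.7∂φ/∂x + 51.7742∂φ/∂y = 0. Elliptic. (A = -32.3601, B = 5.65, C = -45.8329 gives B² - 4AC = -5900.70640916.)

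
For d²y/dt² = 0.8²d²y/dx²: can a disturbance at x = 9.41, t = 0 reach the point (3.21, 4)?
No. The domain of dependence is [0.01, 6.41], and 9.41 is outside this interval.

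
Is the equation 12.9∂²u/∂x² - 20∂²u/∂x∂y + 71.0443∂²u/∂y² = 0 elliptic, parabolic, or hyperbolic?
Computing B² - 4AC with A = 12.9, B = -20, C = 71.0443: discriminant = -3265.88588 (negative). Answer: elliptic.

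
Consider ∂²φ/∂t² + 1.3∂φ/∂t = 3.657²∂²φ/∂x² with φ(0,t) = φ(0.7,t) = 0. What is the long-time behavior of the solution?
As t → ∞, φ → 0. Damping (γ=1.3) dissipates energy; oscillations decay exponentially.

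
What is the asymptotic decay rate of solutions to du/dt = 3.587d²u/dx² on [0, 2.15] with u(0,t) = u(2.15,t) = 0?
Eigenvalues: λₙ = 3.587n²π²/2.15².
First three modes:
  n=1: λ₁ = 3.587π²/2.15² ≈ 7.659
  n=2: λ₂ = 14.348π²/2.15² ≈ 30.635 (4× faster decay)
  n=3: λ₃ = 32.283π²/2.15² ≈ 68.928 (9× faster decay)
As t → ∞, higher modes decay exponentially faster. The n=1 mode dominates: u ~ c₁ sin(πx/2.15) e^{-λ₁t}.
Decay rate: λ₁ = 3.587π²/2.15² ≈ 7.659.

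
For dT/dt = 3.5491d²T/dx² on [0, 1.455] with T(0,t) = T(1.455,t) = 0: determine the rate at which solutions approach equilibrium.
Eigenvalues: λₙ = 3.5491n²π²/1.455².
First three modes:
  n=1: λ₁ = 3.5491π²/1.455² ≈ 16.546
  n=2: λ₂ = 14.1964π²/1.455² ≈ 66.184 (4× faster decay)
  n=3: λ₃ = 31.9419π²/1.455² ≈ 148.914 (9× faster decay)
As t → ∞, higher modes decay exponentially faster. The n=1 mode dominates: T ~ c₁ sin(πx/1.455) e^{-λ₁t}.
Decay rate: λ₁ = 3.5491π²/1.455² ≈ 16.546.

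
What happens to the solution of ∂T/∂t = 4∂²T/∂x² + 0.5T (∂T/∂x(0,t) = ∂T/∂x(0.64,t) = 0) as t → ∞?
T grows unboundedly. With Neumann BCs the constant mode has diffusion eigenvalue 0, so any r > 0 makes it grow like e^(0.5t); solution grows exponentially.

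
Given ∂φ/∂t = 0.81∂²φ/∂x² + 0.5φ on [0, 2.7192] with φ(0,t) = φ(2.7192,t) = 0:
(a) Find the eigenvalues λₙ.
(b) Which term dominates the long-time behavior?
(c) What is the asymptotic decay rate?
Eigenvalues: λₙ = 0.81n²π²/2.7192² - 0.5.
First three modes:
  n=1: λ₁ = 0.81π²/2.7192² - 0.5 ≈ 0.581
  n=2: λ₂ = 3.24π²/2.7192² - 0.5 ≈ 3.825
  n=3: λ₃ = 7.29π²/2.7192² - 0.5 ≈ 9.231
Since 0.81π²/2.7192² ≈ 1.081 > 0.5, all λₙ > 0.
The n=1 mode decays slowest → dominates as t → ∞.
Asymptotic: φ ~ c₁ sin(πx/2.7192) e^{-λ₁t} with decay rate λ₁ ≈ 0.581.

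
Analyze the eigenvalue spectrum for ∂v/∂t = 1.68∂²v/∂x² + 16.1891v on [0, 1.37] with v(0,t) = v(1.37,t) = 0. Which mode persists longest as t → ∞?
Eigenvalues: λₙ = 1.68n²π²/1.37² - 16.1891.
First three modes:
  n=1: λ₁ = 1.68π²/1.37² - 16.1891 ≈ -7.355
  n=2: λ₂ = 6.72π²/1.37² - 16.1891 ≈ 19.148
  n=3: λ₃ = 15.12π²/1.37² - 16.1891 ≈ 63.319
Since 1.68π²/1.37² ≈ 8.834 < 16.1891, λ₁ < 0.
The n=1 mode grows fastest (−λₙ is largest for n=1) → dominates.
Asymptotic: v ~ c₁ sin(πx/1.37) e^{7.355t} (exponential growth at rate −λ₁ ≈ 7.355).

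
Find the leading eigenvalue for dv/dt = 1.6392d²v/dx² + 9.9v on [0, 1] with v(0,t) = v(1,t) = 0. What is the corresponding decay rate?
Eigenvalues: λₙ = 1.6392n²π²/1² - 9.9.
First three modes:
  n=1: λ₁ = 1.6392π² - 9.9 ≈ 6.278
  n=2: λ₂ = 6.5568π² - 9.9 ≈ 54.813
  n=3: λ₃ = 14.7528π² - 9.9 ≈ 135.704
Since 1.6392π² ≈ 16.178 > 9.9, all λₙ > 0.
The n=1 mode decays slowest → dominates as t → ∞.
Asymptotic: v ~ c₁ sin(πx/1) e^{-λ₁t} with decay rate λ₁ ≈ 6.278.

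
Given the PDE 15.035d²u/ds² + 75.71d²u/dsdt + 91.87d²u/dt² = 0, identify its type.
The second-order coefficients are A = 15.035, B = 75.71, C = 91.87. Since B² - 4AC = 206.9423 > 0, this is a hyperbolic PDE.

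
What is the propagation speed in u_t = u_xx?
Infinite. The heat equation is parabolic, not hyperbolic, so disturbances propagate instantly.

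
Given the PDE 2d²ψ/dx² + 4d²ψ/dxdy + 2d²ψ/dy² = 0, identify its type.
The second-order coefficients are A = 2, B = 4, C = 2. Since B² - 4AC = 0 = 0, this is a parabolic PDE.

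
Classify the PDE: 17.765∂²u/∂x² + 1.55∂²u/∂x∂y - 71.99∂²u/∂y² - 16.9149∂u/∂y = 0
A = 17.765, B = 1.55, C = -71.99. Discriminant B² - 4AC = 5118.0119. Since 5118.0119 > 0, hyperbolic.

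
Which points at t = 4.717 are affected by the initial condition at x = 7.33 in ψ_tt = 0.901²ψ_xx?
Domain of influence: [3.079983, 11.580017]. Data at x = 7.33 spreads outward at speed 0.901.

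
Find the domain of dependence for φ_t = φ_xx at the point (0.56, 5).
The entire real line. The heat equation has infinite propagation speed: any initial disturbance instantly affects all points (though exponentially small far away).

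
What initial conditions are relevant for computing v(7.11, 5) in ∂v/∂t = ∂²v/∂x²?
The entire real line. The heat equation has infinite propagation speed: any initial disturbance instantly affects all points (though exponentially small far away).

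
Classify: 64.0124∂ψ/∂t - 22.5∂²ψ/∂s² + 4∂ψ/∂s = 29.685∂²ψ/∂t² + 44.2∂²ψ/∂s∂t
Rewriting in standard form: -22.5∂²ψ/∂s² - 44.2∂²ψ/∂s∂t - 29.685∂²ψ/∂t² + 4∂ψ/∂s + 64.0124∂ψ/∂t = 0. Elliptic (discriminant = -718.01).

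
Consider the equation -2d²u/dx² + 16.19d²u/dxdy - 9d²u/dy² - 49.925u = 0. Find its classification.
Hyperbolic. (A = -2, B = 16.19, C = -9 gives B² - 4AC = 190.1161.)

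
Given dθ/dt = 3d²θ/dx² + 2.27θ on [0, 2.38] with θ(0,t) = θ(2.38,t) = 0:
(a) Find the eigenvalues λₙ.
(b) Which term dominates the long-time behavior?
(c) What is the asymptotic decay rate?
Eigenvalues: λₙ = 3n²π²/2.38² - 2.27.
First three modes:
  n=1: λ₁ = 3π²/2.38² - 2.27 ≈ 2.957
  n=2: λ₂ = 12π²/2.38² - 2.27 ≈ 18.639
  n=3: λ₃ = 27π²/2.38² - 2.27 ≈ 44.775
Since 3π²/2.38² ≈ 5.227 > 2.27, all λₙ > 0.
The n=1 mode decays slowest → dominates as t → ∞.
Asymptotic: θ ~ c₁ sin(πx/2.38) e^{-λ₁t} with decay rate λ₁ ≈ 2.957.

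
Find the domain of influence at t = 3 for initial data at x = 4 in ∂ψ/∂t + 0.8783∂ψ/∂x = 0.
At x = 6.6349. The characteristic carries data from (4, 0) to (6.6349, 3).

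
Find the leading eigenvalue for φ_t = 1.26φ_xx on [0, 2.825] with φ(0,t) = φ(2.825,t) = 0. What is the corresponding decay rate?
Eigenvalues: λₙ = 1.26n²π²/2.825².
First three modes:
  n=1: λ₁ = 1.26π²/2.825² ≈ 1.558
  n=2: λ₂ = 5.04π²/2.825² ≈ 6.233 (4× faster decay)
  n=3: λ₃ = 11.34π²/2.825² ≈ 14.024 (9× faster decay)
As t → ∞, higher modes decay exponentially faster. The n=1 mode dominates: φ ~ c₁ sin(πx/2.825) e^{-λ₁t}.
Decay rate: λ₁ = 1.26π²/2.825² ≈ 1.558.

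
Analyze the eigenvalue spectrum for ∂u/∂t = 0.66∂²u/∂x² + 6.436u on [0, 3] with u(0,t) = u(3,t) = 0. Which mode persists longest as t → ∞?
Eigenvalues: λₙ = 0.66n²π²/3² - 6.436.
First three modes:
  n=1: λ₁ = 0.66π²/3² - 6.436 ≈ -5.712
  n=2: λ₂ = 2.64π²/3² - 6.436 ≈ -3.541
  n=3: λ₃ = 5.94π²/3² - 6.436 ≈ 0.078
Since 0.66π²/3² ≈ 0.724 < 6.436, λ₁ < 0.
The n=1 mode grows fastest (−λₙ is largest for n=1) → dominates.
Asymptotic: u ~ c₁ sin(πx/3) e^{5.712t} (exponential growth at rate −λ₁ ≈ 5.712).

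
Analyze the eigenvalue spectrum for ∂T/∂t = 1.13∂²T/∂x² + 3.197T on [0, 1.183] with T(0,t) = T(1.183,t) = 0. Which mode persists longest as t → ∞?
Eigenvalues: λₙ = 1.13n²π²/1.183² - 3.197.
First three modes:
  n=1: λ₁ = 1.13π²/1.183² - 3.197 ≈ 4.772
  n=2: λ₂ = 4.52π²/1.183² - 3.197 ≈ 28.679
  n=3: λ₃ = 10.17π²/1.183² - 3.197 ≈ 68.525
Since 1.13π²/1.183² ≈ 7.969 > 3.197, all λₙ > 0.
The n=1 mode decays slowest → dominates as t → ∞.
Asymptotic: T ~ c₁ sin(πx/1.183) e^{-λ₁t} with decay rate λ₁ ≈ 4.772.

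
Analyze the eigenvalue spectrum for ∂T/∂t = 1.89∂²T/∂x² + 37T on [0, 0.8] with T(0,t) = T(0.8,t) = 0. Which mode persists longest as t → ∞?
Eigenvalues: λₙ = 1.89n²π²/0.8² - 37.
First three modes:
  n=1: λ₁ = 1.89π²/0.8² - 37 ≈ -7.854
  n=2: λ₂ = 7.56π²/0.8² - 37 ≈ 79.585
  n=3: λ₃ = 17.01π²/0.8² - 37 ≈ 225.316
Since 1.89π²/0.8² ≈ 29.146 < 37, λ₁ < 0.
The n=1 mode grows fastest (−λₙ is largest for n=1) → dominates.
Asymptotic: T ~ c₁ sin(πx/0.8) e^{7.854t} (exponential growth at rate −λ₁ ≈ 7.854).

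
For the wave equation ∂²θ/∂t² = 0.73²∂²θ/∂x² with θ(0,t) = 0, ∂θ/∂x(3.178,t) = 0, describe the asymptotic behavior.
θ oscillates (no decay). Energy is conserved; the solution oscillates indefinitely as standing waves.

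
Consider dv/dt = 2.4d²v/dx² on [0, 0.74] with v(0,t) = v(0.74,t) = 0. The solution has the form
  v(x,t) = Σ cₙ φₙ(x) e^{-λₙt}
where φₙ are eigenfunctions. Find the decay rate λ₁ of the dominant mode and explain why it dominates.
Eigenvalues: λₙ = 2.4n²π²/0.74².
First three modes:
  n=1: λ₁ = 2.4π²/0.74² ≈ 43.256
  n=2: λ₂ = 9.6π²/0.74² ≈ 173.024 (4× faster decay)
  n=3: λ₃ = 21.6π²/0.74² ≈ 389.305 (9× faster decay)
As t → ∞, higher modes decay exponentially faster. The n=1 mode dominates: v ~ c₁ sin(πx/0.74) e^{-λ₁t}.
Decay rate: λ₁ = 2.4π²/0.74² ≈ 43.256.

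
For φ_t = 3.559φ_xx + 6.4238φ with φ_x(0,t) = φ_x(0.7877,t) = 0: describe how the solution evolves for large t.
φ grows unboundedly. With Neumann BCs the constant mode has diffusion eigenvalue 0, so any r > 0 makes it grow like e^(6.4238t); solution grows exponentially.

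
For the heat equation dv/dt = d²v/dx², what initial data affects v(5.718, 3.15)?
The entire real line. The heat equation has infinite propagation speed: any initial disturbance instantly affects all points (though exponentially small far away).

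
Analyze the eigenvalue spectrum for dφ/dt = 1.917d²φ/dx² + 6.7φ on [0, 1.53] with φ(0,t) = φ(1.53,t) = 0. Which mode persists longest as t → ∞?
Eigenvalues: λₙ = 1.917n²π²/1.53² - 6.7.
First three modes:
  n=1: λ₁ = 1.917π²/1.53² - 6.7 ≈ 1.382
  n=2: λ₂ = 7.668π²/1.53² - 6.7 ≈ 25.629
  n=3: λ₃ = 17.253π²/1.53² - 6.7 ≈ 66.041
Since 1.917π²/1.53² ≈ 8.082 > 6.7, all λₙ > 0.
The n=1 mode decays slowest → dominates as t → ∞.
Asymptotic: φ ~ c₁ sin(πx/1.53) e^{-λ₁t} with decay rate λ₁ ≈ 1.382.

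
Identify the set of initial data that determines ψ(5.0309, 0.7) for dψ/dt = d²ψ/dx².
The entire real line. The heat equation has infinite propagation speed: any initial disturbance instantly affects all points (though exponentially small far away).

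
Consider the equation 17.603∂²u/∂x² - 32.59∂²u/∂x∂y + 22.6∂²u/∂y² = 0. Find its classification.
Elliptic. (A = 17.603, B = -32.59, C = 22.6 gives B² - 4AC = -529.2031.)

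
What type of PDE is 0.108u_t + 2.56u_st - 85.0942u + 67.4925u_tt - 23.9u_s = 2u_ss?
Rewriting in standard form: -2u_ss + 2.56u_st + 67.4925u_tt - 23.9u_s + 0.108u_t - 85.0942u = 0. With A = -2, B = 2.56, C = 67.4925, the discriminant is 546.4936. This is a hyperbolic PDE.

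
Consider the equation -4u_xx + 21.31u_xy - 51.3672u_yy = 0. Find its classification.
Elliptic. (A = -4, B = 21.31, C = -51.3672 gives B² - 4AC = -367.7591.)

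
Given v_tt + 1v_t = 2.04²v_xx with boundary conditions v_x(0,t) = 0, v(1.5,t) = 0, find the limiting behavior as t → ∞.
v → 0. Damping (γ=1) dissipates energy; oscillations decay exponentially.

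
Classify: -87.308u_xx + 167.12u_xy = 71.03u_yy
Rewriting in standard form: -87.308u_xx + 167.12u_xy - 71.03u_yy = 0. Hyperbolic (discriminant = 3123.14544).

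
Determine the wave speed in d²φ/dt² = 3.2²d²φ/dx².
Speed = 3.2. Information travels along characteristics x = x₀ ± 3.2t.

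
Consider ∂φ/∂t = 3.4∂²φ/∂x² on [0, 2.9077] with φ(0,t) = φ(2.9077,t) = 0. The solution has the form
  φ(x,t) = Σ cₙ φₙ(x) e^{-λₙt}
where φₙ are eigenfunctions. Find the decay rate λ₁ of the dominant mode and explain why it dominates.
Eigenvalues: λₙ = 3.4n²π²/2.9077².
First three modes:
  n=1: λ₁ = 3.4π²/2.9077² ≈ 3.969
  n=2: λ₂ = 13.6π²/2.9077² ≈ 15.876 (4× faster decay)
  n=3: λ₃ = 30.6π²/2.9077² ≈ 35.721 (9× faster decay)
As t → ∞, higher modes decay exponentially faster. The n=1 mode dominates: φ ~ c₁ sin(πx/2.9077) e^{-λ₁t}.
Decay rate: λ₁ = 3.4π²/2.9077² ≈ 3.969.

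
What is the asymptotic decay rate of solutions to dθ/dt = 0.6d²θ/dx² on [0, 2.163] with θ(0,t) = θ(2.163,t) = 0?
Eigenvalues: λₙ = 0.6n²π²/2.163².
First three modes:
  n=1: λ₁ = 0.6π²/2.163² ≈ 1.266
  n=2: λ₂ = 2.4π²/2.163² ≈ 5.063 (4× faster decay)
  n=3: λ₃ = 5.4π²/2.163² ≈ 11.391 (9× faster decay)
As t → ∞, higher modes decay exponentially faster. The n=1 mode dominates: θ ~ c₁ sin(πx/2.163) e^{-λ₁t}.
Decay rate: λ₁ = 0.6π²/2.163² ≈ 1.266.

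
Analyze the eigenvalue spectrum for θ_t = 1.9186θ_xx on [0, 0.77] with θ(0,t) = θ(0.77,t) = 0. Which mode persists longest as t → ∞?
Eigenvalues: λₙ = 1.9186n²π²/0.77².
First three modes:
  n=1: λ₁ = 1.9186π²/0.77² ≈ 31.938
  n=2: λ₂ = 7.6744π²/0.77² ≈ 127.751 (4× faster decay)
  n=3: λ₃ = 17.2674π²/0.77² ≈ 287.439 (9× faster decay)
As t → ∞, higher modes decay exponentially faster. The n=1 mode dominates: θ ~ c₁ sin(πx/0.77) e^{-λ₁t}.
Decay rate: λ₁ = 1.9186π²/0.77² ≈ 31.938.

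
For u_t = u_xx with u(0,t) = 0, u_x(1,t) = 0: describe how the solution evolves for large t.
u → 0. Heat escapes through the Dirichlet boundary.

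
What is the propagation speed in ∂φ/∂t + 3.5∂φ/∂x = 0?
Speed = 3.5. Information travels along x - 3.5t = const (rightward).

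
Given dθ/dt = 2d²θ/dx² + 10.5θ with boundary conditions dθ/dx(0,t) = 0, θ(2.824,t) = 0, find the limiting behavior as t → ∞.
θ grows unboundedly. Reaction dominates diffusion (r=10.5 > κπ²/(4L²)≈0.62); solution grows exponentially.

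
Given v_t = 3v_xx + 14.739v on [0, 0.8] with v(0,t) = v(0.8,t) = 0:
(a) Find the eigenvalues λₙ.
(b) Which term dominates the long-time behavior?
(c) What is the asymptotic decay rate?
Eigenvalues: λₙ = 3n²π²/0.8² - 14.739.
First three modes:
  n=1: λ₁ = 3π²/0.8² - 14.739 ≈ 31.525
  n=2: λ₂ = 12π²/0.8² - 14.739 ≈ 170.316
  n=3: λ₃ = 27π²/0.8² - 14.739 ≈ 401.635
Since 3π²/0.8² ≈ 46.264 > 14.739, all λₙ > 0.
The n=1 mode decays slowest → dominates as t → ∞.
Asymptotic: v ~ c₁ sin(πx/0.8) e^{-λ₁t} with decay rate λ₁ ≈ 31.525.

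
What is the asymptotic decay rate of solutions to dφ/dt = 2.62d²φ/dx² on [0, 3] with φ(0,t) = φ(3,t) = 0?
Eigenvalues: λₙ = 2.62n²π²/3².
First three modes:
  n=1: λ₁ = 2.62π²/3² ≈ 2.873
  n=2: λ₂ = 10.48π²/3² ≈ 11.493 (4× faster decay)
  n=3: λ₃ = 23.58π²/3² ≈ 25.858 (9× faster decay)
As t → ∞, higher modes decay exponentially faster. The n=1 mode dominates: φ ~ c₁ sin(πx/3) e^{-λ₁t}.
Decay rate: λ₁ = 2.62π²/3² ≈ 2.873.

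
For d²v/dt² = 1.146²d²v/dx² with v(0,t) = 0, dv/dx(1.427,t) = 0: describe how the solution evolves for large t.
v oscillates (no decay). Energy is conserved; the solution oscillates indefinitely as standing waves.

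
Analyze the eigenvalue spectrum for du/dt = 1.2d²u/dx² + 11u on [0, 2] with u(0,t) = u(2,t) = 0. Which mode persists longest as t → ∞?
Eigenvalues: λₙ = 1.2n²π²/2² - 11.
First three modes:
  n=1: λ₁ = 1.2π²/2² - 11 ≈ -8.039
  n=2: λ₂ = 4.8π²/2² - 11 ≈ 0.844
  n=3: λ₃ = 10.8π²/2² - 11 ≈ 15.648
Since 1.2π²/2² ≈ 2.961 < 11, λ₁ < 0.
The n=1 mode grows fastest (−λₙ is largest for n=1) → dominates.
Asymptotic: u ~ c₁ sin(πx/2) e^{8.039t} (exponential growth at rate −λ₁ ≈ 8.039).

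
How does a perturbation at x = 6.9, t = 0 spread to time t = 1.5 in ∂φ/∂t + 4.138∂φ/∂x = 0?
At x = 13.107. The characteristic carries data from (6.9, 0) to (13.107, 1.5).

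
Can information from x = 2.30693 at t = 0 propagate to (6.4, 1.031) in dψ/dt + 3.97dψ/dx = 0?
Yes. The characteristic through (6.4, 1.031) passes through x = 2.30693.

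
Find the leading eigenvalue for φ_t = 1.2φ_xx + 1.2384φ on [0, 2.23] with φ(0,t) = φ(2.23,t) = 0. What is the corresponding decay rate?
Eigenvalues: λₙ = 1.2n²π²/2.23² - 1.2384.
First three modes:
  n=1: λ₁ = 1.2π²/2.23² - 1.2384 ≈ 1.143
  n=2: λ₂ = 4.8π²/2.23² - 1.2384 ≈ 8.288
  n=3: λ₃ = 10.8π²/2.23² - 1.2384 ≈ 20.196
Since 1.2π²/2.23² ≈ 2.382 > 1.2384, all λₙ > 0.
The n=1 mode decays slowest → dominates as t → ∞.
Asymptotic: φ ~ c₁ sin(πx/2.23) e^{-λ₁t} with decay rate λ₁ ≈ 1.143.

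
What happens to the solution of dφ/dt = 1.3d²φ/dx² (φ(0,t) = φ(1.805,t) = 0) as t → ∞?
φ → 0. Heat diffuses out through both boundaries.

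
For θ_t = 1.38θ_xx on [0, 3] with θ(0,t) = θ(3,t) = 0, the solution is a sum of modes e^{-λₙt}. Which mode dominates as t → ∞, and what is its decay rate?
Eigenvalues: λₙ = 1.38n²π²/3².
First three modes:
  n=1: λ₁ = 1.38π²/3² ≈ 1.513
  n=2: λ₂ = 5.52π²/3² ≈ 6.053 (4× faster decay)
  n=3: λ₃ = 12.42π²/3² ≈ 13.62 (9× faster decay)
As t → ∞, higher modes decay exponentially faster. The n=1 mode dominates: θ ~ c₁ sin(πx/3) e^{-λ₁t}.
Decay rate: λ₁ = 1.38π²/3² ≈ 1.513.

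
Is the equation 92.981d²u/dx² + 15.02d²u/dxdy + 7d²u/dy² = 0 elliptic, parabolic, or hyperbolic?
Computing B² - 4AC with A = 92.981, B = 15.02, C = 7: discriminant = -2377.8676 (negative). Answer: elliptic.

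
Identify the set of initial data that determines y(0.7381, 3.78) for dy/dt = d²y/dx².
The entire real line. The heat equation has infinite propagation speed: any initial disturbance instantly affects all points (though exponentially small far away).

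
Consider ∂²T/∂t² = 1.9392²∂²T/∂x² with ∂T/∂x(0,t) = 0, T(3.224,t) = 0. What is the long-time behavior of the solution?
As t → ∞, T oscillates (no decay). Energy is conserved; the solution oscillates indefinitely as standing waves.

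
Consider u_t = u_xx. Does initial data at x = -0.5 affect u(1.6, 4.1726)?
Yes, for any finite x. The heat equation has infinite propagation speed, so all initial data affects all points at any t > 0.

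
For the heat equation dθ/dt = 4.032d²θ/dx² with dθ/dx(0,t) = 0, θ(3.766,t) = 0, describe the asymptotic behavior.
θ → 0. Heat escapes through the Dirichlet boundary.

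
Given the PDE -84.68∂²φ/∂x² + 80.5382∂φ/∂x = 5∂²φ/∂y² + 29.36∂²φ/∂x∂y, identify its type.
Rewriting in standard form: -84.68∂²φ/∂x² - 29.36∂²φ/∂x∂y - 5∂²φ/∂y² + 80.5382∂φ/∂x = 0. The second-order coefficients are A = -84.68, B = -29.36, C = -5. Since B² - 4AC = -831.5904 < 0, this is an elliptic PDE.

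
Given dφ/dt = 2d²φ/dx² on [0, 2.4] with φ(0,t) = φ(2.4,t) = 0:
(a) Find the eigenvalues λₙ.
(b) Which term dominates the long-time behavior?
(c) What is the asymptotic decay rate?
Eigenvalues: λₙ = 2n²π²/2.4².
First three modes:
  n=1: λ₁ = 2π²/2.4² ≈ 3.427
  n=2: λ₂ = 8π²/2.4² ≈ 13.708 (4× faster decay)
  n=3: λ₃ = 18π²/2.4² ≈ 30.843 (9× faster decay)
As t → ∞, higher modes decay exponentially faster. The n=1 mode dominates: φ ~ c₁ sin(πx/2.4) e^{-λ₁t}.
Decay rate: λ₁ = 2π²/2.4² ≈ 3.427.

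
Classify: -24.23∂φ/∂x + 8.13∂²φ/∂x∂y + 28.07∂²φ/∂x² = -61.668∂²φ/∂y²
Rewriting in standard form: 28.07∂²φ/∂x² + 8.13∂²φ/∂x∂y + 61.668∂²φ/∂y² - 24.23∂φ/∂x = 0. Elliptic (discriminant = -6857.98614).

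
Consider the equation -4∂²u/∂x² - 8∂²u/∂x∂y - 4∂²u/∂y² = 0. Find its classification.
Parabolic. (A = -4, B = -8, C = -4 gives B² - 4AC = 0.)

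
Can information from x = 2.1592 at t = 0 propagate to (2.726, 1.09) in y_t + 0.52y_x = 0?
Yes. The characteristic through (2.726, 1.09) passes through x = 2.1592.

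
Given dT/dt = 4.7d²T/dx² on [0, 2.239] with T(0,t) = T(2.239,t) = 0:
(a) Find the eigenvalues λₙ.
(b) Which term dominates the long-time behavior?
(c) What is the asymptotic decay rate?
Eigenvalues: λₙ = 4.7n²π²/2.239².
First three modes:
  n=1: λ₁ = 4.7π²/2.239² ≈ 9.253
  n=2: λ₂ = 18.8π²/2.239² ≈ 37.013 (4× faster decay)
  n=3: λ₃ = 42.3π²/2.239² ≈ 83.278 (9× faster decay)
As t → ∞, higher modes decay exponentially faster. The n=1 mode dominates: T ~ c₁ sin(πx/2.239) e^{-λ₁t}.
Decay rate: λ₁ = 4.7π²/2.239² ≈ 9.253.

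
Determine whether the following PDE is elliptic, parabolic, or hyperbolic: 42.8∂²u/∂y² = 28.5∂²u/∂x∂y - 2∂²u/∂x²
Rewriting in standard form: 2∂²u/∂x² - 28.5∂²u/∂x∂y + 42.8∂²u/∂y² = 0. Coefficients: A = 2, B = -28.5, C = 42.8. B² - 4AC = 469.85, which is positive, so the equation is hyperbolic.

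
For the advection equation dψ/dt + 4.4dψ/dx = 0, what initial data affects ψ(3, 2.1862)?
A single point: x = -6.61928. The characteristic through (3, 2.1862) is x - 4.4t = const, so x = 3 - 4.4·2.1862 = -6.61928.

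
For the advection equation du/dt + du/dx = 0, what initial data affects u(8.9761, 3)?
A single point: x = 5.9761. The characteristic through (8.9761, 3) is x - 1t = const, so x = 8.9761 - 1·3 = 5.9761.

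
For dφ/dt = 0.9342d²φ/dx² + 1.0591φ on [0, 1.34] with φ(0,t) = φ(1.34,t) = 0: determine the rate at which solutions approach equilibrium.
Eigenvalues: λₙ = 0.9342n²π²/1.34² - 1.0591.
First three modes:
  n=1: λ₁ = 0.9342π²/1.34² - 1.0591 ≈ 4.076
  n=2: λ₂ = 3.7368π²/1.34² - 1.0591 ≈ 19.48
  n=3: λ₃ = 8.4078π²/1.34² - 1.0591 ≈ 45.155
Since 0.9342π²/1.34² ≈ 5.135 > 1.0591, all λₙ > 0.
The n=1 mode decays slowest → dominates as t → ∞.
Asymptotic: φ ~ c₁ sin(πx/1.34) e^{-λ₁t} with decay rate λ₁ ≈ 4.076.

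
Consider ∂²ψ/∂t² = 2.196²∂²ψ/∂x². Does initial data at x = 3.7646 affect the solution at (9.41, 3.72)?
Yes. The domain of dependence is [1.24088, 17.57912], and 3.7646 ∈ [1.24088, 17.57912].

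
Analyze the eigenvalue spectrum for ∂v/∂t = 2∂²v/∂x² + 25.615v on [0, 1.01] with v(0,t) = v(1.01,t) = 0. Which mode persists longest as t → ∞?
Eigenvalues: λₙ = 2n²π²/1.01² - 25.615.
First three modes:
  n=1: λ₁ = 2π²/1.01² - 25.615 ≈ -6.265
  n=2: λ₂ = 8π²/1.01² - 25.615 ≈ 51.786
  n=3: λ₃ = 18π²/1.01² - 25.615 ≈ 148.537
Since 2π²/1.01² ≈ 19.35 < 25.615, λ₁ < 0.
The n=1 mode grows fastest (−λₙ is largest for n=1) → dominates.
Asymptotic: v ~ c₁ sin(πx/1.01) e^{6.265t} (exponential growth at rate −λ₁ ≈ 6.265).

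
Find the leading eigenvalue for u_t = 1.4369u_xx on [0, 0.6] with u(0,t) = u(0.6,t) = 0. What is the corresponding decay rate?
Eigenvalues: λₙ = 1.4369n²π²/0.6².
First three modes:
  n=1: λ₁ = 1.4369π²/0.6² ≈ 39.393
  n=2: λ₂ = 5.7476π²/0.6² ≈ 157.574 (4× faster decay)
  n=3: λ₃ = 12.9321π²/0.6² ≈ 354.541 (9× faster decay)
As t → ∞, higher modes decay exponentially faster. The n=1 mode dominates: u ~ c₁ sin(πx/0.6) e^{-λ₁t}.
Decay rate: λ₁ = 1.4369π²/0.6² ≈ 39.393.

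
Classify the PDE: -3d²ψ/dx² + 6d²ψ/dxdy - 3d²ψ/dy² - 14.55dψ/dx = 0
A = -3, B = 6, C = -3. Discriminant B² - 4AC = 0. Since 0 = 0, parabolic.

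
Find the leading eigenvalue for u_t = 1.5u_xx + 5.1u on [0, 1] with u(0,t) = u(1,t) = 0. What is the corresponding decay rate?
Eigenvalues: λₙ = 1.5n²π²/1² - 5.1.
First three modes:
  n=1: λ₁ = 1.5π² - 5.1 ≈ 9.704
  n=2: λ₂ = 6π² - 5.1 ≈ 54.118
  n=3: λ₃ = 13.5π² - 5.1 ≈ 128.14
Since 1.5π² ≈ 14.804 > 5.1, all λₙ > 0.
The n=1 mode decays slowest → dominates as t → ∞.
Asymptotic: u ~ c₁ sin(πx/1) e^{-λ₁t} with decay rate λ₁ ≈ 9.704.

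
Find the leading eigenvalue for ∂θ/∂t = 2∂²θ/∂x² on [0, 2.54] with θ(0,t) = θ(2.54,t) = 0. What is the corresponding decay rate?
Eigenvalues: λₙ = 2n²π²/2.54².
First three modes:
  n=1: λ₁ = 2π²/2.54² ≈ 3.06
  n=2: λ₂ = 8π²/2.54² ≈ 12.238 (4× faster decay)
  n=3: λ₃ = 18π²/2.54² ≈ 27.536 (9× faster decay)
As t → ∞, higher modes decay exponentially faster. The n=1 mode dominates: θ ~ c₁ sin(πx/2.54) e^{-λ₁t}.
Decay rate: λ₁ = 2π²/2.54² ≈ 3.06.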